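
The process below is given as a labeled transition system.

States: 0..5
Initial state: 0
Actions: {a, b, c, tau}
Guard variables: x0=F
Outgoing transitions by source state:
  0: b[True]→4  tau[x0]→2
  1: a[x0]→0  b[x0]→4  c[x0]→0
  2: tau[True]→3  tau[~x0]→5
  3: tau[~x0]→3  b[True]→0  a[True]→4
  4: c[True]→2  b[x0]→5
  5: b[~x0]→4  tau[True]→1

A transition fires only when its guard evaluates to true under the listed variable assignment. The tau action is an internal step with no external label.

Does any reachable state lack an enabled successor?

Reach set: {0,1,2,3,4,5}
  0: b→4  [1 exit(s)]
  1: ∅  [deadlock]
  2: tau→3  tau→5  [2 exit(s)]
  3: a→4  b→0  tau→3  [3 exit(s)]
  4: c→2  [1 exit(s)]
  5: b→4  tau→1  [2 exit(s)]
Path to 1: b·c·tau·tau

Answer: DEADLOCK at state 1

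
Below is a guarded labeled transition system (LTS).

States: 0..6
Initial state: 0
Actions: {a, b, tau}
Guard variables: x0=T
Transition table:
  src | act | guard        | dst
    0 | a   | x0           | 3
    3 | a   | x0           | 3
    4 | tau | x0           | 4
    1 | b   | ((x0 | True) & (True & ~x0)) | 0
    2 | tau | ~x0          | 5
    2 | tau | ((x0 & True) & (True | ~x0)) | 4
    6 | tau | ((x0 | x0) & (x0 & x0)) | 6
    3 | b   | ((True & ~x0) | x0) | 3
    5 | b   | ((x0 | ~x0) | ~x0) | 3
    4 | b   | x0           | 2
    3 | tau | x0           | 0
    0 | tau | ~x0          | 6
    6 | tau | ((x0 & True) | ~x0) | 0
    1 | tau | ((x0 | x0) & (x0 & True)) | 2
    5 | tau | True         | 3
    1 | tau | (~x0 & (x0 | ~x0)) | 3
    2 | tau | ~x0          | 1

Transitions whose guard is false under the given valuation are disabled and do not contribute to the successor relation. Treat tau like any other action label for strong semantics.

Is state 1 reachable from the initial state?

12 transition(s) survive guard evaluation.
L0 = {0}
L1 = {3}  now seen {0,3}
Reach set: {0,3}

Answer: UNREACHABLE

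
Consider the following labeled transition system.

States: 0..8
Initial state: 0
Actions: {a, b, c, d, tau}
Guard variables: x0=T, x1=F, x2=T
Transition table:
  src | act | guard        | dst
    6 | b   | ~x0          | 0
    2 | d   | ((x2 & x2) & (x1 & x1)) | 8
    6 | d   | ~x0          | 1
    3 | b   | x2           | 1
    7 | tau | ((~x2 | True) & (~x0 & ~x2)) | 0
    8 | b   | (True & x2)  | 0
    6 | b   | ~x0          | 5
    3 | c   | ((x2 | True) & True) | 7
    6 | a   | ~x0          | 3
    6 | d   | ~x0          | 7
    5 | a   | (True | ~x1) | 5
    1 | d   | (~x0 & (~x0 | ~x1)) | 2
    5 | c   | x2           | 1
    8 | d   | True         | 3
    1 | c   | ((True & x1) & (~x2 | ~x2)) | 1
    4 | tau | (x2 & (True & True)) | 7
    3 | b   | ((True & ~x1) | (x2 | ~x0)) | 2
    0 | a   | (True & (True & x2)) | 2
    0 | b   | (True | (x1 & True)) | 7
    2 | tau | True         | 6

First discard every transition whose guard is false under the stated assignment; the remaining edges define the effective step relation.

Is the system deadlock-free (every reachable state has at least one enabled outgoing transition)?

R = {0,2,6,7}
  0: a→2  b→7  [2 out]
  2: tau→6  [1 out]
  6: ∅  [deadlock]
  7: ∅  [deadlock]
trace reaching 6: a·tau

Answer: DEADLOCK at state 6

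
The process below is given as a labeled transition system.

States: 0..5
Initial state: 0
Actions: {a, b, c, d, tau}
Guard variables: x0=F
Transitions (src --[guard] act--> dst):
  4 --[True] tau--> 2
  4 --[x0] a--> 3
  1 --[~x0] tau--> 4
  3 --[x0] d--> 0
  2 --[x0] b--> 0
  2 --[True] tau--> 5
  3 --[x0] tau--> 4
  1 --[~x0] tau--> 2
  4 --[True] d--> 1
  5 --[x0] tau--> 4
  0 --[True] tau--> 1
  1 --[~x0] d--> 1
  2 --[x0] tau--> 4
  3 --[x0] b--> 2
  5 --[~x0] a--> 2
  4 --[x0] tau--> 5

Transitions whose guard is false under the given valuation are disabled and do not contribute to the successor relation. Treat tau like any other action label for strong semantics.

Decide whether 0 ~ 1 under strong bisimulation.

Answer: NOT BISIMILAR

Trace:
Compute ~ classes (split until stable):
  round 0: {{0,1,2,3,4,5}}
  round 1: {{0,2},{1,4},{3},{5}}
  round 2: {{0},{1},{2},{3},{4},{5}}
Fixed point at round 3; 6 class(es).
[0]={0}  [1]={1}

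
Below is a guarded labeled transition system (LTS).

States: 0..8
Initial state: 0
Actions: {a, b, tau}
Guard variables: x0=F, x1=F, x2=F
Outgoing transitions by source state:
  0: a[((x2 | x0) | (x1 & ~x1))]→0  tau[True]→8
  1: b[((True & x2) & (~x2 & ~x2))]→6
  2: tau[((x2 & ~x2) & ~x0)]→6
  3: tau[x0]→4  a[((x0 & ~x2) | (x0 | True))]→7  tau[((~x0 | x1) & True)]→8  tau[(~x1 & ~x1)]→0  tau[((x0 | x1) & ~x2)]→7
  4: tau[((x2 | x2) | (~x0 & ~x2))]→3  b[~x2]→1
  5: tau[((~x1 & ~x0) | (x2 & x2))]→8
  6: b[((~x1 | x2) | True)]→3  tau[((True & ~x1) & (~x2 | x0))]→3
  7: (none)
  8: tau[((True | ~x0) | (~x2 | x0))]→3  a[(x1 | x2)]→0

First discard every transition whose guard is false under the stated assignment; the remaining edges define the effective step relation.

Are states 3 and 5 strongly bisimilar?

Compute ~ classes (split until stable):
  round 0: {{0,1,2,3,4,5,6,7,8}}
  round 1: {{0,5,8},{1,2,7},{3},{4,6}}
  round 2: {{0,5},{1,2,7},{3},{4},{6},{8}}
stable after 3 split(s): 6 block(s)
[3]={3}  [5]={0,5}

Answer: NOT BISIMILAR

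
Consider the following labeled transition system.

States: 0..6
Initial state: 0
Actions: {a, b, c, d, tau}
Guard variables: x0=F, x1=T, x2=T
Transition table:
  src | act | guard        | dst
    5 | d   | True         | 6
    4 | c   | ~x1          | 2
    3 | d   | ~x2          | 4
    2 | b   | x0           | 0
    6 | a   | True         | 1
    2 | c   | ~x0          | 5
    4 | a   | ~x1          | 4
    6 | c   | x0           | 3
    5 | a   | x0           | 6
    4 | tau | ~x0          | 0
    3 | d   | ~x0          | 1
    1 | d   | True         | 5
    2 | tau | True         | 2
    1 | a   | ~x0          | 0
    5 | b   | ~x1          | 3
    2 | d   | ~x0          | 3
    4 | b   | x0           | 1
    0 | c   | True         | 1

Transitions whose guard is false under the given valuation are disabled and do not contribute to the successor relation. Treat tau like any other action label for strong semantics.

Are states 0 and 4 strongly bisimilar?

Answer: NOT BISIMILAR

Trace:
Refine partition for ~:
  π0 = {{0,1,2,3,4,5,6}}
  π1 = {{0},{1},{2},{3,5},{4},{6}}
  π2 = {{0},{1},{2},{3},{4},{5},{6}}
7 equivalence class(es) (converged in 3)
0∈{0}, 4∈{4}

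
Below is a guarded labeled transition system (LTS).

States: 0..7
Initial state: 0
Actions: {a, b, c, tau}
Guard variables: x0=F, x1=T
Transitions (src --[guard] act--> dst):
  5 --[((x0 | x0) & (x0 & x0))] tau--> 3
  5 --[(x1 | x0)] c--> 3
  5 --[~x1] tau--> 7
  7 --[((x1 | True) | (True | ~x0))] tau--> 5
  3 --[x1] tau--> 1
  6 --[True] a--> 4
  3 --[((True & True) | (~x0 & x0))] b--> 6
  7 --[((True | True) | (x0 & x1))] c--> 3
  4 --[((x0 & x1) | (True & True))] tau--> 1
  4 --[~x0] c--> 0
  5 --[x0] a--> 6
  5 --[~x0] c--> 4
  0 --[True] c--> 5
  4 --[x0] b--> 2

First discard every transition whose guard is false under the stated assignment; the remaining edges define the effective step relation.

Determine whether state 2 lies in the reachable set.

10 transition(s) survive guard evaluation.
Layer 0: {0}
Layer 1: {5}  cumulative {0,5}
Layer 2: {3,4}  cumulative {0,3,4,5}
Layer 3: {1,6}  cumulative {0,1,3,4,5,6}
Reach set: {0,1,3,4,5,6}

Answer: UNREACHABLE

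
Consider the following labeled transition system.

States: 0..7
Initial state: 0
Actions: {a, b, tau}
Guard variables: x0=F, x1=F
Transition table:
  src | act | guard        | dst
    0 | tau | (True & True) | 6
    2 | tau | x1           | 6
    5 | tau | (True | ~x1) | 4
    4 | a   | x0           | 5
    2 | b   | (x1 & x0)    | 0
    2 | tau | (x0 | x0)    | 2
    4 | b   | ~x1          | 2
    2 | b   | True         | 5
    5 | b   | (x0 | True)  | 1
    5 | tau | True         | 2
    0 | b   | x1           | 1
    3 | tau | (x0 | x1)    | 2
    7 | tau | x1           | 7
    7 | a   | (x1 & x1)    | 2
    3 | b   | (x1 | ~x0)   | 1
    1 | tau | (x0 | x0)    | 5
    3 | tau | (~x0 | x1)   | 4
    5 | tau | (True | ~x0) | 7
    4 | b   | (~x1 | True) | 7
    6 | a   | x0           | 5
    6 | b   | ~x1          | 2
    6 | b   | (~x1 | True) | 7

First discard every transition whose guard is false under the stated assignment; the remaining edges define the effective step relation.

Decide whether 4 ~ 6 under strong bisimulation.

Bisimulation quotient by refinement:
  round 0: {{0,1,2,3,4,5,6,7}}
  round 1: {{0},{1,7},{2,4,6},{3,5}}
  round 2: {{0},{1,7},{2},{3},{4,6},{5}}
stable after 3 split(s): 6 block(s)
[4]={4,6}  [6]={4,6}

Answer: BISIMILAR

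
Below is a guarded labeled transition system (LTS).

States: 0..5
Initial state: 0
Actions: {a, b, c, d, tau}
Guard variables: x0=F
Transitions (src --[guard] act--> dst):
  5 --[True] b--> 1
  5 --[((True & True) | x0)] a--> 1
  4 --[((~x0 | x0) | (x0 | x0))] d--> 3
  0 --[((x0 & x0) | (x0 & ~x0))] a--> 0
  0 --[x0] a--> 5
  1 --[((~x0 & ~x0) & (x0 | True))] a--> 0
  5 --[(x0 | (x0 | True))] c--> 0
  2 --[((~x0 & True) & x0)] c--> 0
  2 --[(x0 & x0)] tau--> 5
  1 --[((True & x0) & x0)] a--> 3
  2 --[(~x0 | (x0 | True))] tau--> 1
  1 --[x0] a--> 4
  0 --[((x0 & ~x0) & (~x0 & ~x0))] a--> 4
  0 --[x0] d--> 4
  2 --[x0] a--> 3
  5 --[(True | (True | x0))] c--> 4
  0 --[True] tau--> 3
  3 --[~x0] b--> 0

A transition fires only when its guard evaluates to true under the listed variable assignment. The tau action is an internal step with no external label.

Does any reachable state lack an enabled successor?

Answer: DEADLOCK-FREE

Trace:
Reachable = {0,3}
  0: tau→3  [1 exit(s)]
  3: b→0  [1 exit(s)]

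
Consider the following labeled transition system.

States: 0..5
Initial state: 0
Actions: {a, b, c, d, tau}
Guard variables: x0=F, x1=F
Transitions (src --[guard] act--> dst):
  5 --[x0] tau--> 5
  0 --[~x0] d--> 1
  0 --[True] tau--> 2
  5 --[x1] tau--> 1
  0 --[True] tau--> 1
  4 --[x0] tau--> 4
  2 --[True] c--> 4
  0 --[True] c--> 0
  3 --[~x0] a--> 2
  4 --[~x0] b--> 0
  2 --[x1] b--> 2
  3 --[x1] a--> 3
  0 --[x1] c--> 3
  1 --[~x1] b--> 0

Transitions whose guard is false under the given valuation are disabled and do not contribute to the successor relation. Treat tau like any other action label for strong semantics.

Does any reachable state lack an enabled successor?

R = {0,1,2,4}
  0: c→0  d→1  tau→1  tau→2  [deg 4]
  1: b→0  [deg 1]
  2: c→4  [deg 1]
  4: b→0  [deg 1]

Answer: DEADLOCK-FREE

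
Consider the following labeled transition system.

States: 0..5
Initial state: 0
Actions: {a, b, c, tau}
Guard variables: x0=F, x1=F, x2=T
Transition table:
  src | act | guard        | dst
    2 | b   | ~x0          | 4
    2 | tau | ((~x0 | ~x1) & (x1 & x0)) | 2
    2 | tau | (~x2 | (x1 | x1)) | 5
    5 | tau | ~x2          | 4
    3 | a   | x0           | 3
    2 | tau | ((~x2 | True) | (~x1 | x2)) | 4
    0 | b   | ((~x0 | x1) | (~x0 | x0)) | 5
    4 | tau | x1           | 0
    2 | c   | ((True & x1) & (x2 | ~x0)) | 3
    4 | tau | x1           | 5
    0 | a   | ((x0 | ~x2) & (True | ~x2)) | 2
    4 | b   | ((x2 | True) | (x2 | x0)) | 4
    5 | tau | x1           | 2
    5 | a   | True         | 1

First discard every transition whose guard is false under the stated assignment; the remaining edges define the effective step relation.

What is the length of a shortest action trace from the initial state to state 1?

Answer: 2

Working:
Layered search for 1:
  L0 = {0}
  L1 = {5}
  L2 = {1}
depth(1)=2, e.g. b·a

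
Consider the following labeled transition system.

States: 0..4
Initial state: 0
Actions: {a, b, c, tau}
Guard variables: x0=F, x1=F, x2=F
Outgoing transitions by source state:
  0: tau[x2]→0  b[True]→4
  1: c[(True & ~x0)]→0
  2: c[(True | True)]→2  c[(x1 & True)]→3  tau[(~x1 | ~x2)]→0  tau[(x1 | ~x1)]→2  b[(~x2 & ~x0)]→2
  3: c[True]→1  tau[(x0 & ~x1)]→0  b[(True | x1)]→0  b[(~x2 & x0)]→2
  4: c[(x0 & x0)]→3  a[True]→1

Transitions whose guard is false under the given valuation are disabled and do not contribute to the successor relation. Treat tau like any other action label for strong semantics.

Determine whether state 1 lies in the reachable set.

9 transition(s) survive guard evaluation.
depth 0: {0}
depth 1: {4}  total {0,4}
depth 2: {1}  total {0,1,4}
R = {0,1,4}
witness 1: b·a

Answer: REACHABLE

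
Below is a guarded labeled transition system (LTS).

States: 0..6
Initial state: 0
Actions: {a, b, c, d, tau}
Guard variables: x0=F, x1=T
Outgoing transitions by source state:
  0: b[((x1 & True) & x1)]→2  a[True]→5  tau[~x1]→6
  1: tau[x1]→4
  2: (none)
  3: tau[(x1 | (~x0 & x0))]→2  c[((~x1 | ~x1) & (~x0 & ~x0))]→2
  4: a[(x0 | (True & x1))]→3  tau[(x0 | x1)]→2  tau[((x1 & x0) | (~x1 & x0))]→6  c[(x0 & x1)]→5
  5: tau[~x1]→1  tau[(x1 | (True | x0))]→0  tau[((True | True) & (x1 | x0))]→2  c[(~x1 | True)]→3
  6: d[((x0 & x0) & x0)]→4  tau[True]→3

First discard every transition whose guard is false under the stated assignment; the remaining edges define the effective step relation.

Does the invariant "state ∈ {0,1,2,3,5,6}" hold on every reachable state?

Answer: INVARIANT HOLDS

Trace:
Inv-set: {0,1,2,3,5,6}
Reach set: {0,2,3,5}
  0: safe
  2: safe
  3: safe
  5: safe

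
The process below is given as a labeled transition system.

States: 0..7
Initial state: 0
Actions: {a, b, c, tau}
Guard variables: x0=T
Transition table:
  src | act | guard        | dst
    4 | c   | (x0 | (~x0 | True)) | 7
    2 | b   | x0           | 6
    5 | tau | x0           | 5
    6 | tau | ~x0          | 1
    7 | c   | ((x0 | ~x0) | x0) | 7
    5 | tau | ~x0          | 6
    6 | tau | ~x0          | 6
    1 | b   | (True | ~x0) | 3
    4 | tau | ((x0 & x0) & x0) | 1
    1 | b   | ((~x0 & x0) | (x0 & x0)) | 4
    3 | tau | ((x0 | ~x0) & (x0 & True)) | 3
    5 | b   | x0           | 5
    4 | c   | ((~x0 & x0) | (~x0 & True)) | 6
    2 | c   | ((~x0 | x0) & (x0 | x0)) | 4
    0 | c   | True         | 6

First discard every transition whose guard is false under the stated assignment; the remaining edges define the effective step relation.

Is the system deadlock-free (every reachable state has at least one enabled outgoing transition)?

Answer: DEADLOCK at state 6

Working:
Reach set: {0,6}
  0: c→6  [deg 1]
  6: ∅  [deadlock]
trace reaching 6: c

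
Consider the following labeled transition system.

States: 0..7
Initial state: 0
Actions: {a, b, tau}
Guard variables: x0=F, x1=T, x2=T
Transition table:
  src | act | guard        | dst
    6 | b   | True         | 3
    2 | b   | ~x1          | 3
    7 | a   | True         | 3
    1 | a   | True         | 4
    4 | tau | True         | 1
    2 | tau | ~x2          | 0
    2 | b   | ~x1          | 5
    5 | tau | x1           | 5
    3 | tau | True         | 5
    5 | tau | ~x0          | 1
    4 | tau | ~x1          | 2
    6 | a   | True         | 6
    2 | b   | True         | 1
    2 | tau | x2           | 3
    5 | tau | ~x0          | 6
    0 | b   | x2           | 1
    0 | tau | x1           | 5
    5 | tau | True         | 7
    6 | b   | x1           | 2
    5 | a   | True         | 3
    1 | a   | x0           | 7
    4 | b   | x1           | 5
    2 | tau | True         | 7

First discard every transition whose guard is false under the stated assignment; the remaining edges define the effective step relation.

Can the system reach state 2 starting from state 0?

After dropping false guards: 18 live edges.
Layer 0: {0}
Layer 1: {1,5}  cumulative {0,1,5}
Layer 2: {3,4,6,7}  cumulative {0,1,3,4,5,6,7}
Layer 3: {2}  cumulative {0,1,2,3,4,5,6,7}
Reach set: {0,1,2,3,4,5,6,7}
witness 2: tau·tau·b

Answer: REACHABLE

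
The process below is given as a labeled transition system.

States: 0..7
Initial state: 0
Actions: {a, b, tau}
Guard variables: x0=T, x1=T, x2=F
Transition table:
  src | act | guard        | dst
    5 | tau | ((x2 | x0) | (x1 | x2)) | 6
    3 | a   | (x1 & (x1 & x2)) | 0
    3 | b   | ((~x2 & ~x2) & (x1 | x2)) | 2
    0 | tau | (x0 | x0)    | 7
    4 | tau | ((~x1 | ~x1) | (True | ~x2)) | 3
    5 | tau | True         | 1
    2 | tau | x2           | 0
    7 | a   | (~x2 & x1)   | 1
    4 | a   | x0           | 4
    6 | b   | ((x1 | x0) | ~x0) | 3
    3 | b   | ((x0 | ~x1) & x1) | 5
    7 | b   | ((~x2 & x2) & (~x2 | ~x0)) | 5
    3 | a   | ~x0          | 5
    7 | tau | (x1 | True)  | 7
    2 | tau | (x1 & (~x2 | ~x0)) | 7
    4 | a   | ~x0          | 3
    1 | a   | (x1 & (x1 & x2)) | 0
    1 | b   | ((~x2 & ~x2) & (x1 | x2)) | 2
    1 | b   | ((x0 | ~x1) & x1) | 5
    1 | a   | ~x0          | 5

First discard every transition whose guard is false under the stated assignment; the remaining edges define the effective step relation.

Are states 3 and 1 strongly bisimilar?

Bisimulation quotient by refinement:
  round 0: {{0,1,2,3,4,5,6,7}}
  round 1: {{0,2,5},{1,3,6},{4,7}}
  round 2: {{0,2},{1,3},{4},{5},{6},{7}}
stable after 3 split(s): 6 block(s)
class of 3: {1,3}; class of 1: {1,3}

Answer: BISIMILAR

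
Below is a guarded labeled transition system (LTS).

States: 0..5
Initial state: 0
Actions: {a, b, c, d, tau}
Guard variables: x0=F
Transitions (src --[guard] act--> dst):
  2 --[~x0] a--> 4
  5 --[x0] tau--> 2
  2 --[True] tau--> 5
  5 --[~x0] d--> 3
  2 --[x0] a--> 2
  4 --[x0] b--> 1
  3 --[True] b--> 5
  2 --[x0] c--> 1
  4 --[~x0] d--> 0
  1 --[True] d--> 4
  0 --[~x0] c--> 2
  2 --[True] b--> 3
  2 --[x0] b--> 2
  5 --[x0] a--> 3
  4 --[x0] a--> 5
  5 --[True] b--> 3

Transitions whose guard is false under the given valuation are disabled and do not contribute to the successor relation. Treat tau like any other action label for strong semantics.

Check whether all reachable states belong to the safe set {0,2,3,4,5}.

Safe = {0,2,3,4,5}
R = {0,2,3,4,5}
  0: ✓
  2: ✓
  3: ✓
  4: ✓
  5: ✓

Answer: INVARIANT HOLDS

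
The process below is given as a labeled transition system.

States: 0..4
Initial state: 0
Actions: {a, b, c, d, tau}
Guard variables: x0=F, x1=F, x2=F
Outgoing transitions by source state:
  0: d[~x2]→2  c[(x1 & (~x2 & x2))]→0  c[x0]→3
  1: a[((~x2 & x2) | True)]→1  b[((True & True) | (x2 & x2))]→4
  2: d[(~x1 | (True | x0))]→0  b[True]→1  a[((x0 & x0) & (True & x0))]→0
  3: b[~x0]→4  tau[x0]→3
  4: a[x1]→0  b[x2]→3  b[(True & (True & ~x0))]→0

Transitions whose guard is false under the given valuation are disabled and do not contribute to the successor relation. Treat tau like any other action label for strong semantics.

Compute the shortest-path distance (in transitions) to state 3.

Answer: UNREACHABLE

Trace:
BFS to 3:
  depth 0: {0}
  depth 1: {2}
  depth 2: {1}
  depth 3: {4}
3 never appears.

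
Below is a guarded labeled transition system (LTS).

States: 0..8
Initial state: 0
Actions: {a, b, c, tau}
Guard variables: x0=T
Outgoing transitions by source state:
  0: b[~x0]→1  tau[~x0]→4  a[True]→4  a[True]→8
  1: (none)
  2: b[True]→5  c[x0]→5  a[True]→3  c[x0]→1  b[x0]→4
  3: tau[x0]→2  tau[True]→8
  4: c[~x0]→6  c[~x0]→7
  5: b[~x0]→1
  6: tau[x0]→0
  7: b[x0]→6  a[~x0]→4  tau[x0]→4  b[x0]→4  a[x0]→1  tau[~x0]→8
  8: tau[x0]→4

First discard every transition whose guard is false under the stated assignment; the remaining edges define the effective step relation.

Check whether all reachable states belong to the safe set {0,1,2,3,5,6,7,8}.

Answer: INVARIANT VIOLATED at state 4

Analysis:
Allowed set {0,1,2,3,5,6,7,8}
Reach set: {0,4,8}
  0: ✓
  4: outside
  8: ✓
counterexample path to 4: a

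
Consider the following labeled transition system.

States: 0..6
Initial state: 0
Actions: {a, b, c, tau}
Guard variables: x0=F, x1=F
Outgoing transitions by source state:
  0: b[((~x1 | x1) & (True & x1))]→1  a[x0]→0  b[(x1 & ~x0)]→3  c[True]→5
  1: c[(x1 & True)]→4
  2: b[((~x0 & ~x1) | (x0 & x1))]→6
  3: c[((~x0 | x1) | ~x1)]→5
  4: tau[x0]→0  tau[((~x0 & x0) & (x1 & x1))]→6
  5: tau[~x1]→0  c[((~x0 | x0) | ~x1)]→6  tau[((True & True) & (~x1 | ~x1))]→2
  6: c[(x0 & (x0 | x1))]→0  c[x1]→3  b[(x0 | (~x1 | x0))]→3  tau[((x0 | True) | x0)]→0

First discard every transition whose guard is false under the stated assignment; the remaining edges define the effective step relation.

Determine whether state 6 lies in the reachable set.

Answer: REACHABLE

Analysis:
After dropping false guards: 8 live edges.
Layer 0: {0}
Layer 1: {5}  total {0,5}
Layer 2: {2,6}  total {0,2,5,6}
Layer 3: {3}  total {0,2,3,5,6}
Reach set: {0,2,3,5,6}
witness 6: c·c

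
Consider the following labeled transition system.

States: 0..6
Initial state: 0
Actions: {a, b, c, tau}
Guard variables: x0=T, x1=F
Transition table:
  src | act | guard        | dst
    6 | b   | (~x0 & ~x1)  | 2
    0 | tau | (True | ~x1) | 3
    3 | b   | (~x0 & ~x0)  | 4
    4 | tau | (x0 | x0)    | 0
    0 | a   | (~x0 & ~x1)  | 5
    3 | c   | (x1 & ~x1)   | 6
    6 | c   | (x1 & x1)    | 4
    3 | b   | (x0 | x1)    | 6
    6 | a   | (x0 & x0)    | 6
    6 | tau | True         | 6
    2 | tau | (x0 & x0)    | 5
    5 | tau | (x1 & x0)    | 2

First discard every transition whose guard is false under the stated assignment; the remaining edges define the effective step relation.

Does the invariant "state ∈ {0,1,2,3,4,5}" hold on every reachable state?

Answer: INVARIANT VIOLATED at state 6

Trace:
Inv-set: {0,1,2,3,4,5}
Reach set: {0,3,6}
  0: safe
  3: safe
  6: VIOLATES
witness against invariant: tau·b → 6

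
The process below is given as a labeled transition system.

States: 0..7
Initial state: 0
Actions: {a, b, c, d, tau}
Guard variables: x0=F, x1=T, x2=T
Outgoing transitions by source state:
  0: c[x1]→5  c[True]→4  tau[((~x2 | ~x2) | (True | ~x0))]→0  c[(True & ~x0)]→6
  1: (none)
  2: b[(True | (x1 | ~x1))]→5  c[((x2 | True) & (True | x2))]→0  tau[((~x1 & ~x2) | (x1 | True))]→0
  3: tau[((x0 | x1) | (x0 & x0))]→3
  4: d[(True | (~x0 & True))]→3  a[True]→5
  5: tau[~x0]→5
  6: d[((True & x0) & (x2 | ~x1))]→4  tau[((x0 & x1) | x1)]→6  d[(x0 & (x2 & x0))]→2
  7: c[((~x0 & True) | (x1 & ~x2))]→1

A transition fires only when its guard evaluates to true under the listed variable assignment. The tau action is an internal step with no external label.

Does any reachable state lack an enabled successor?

Answer: DEADLOCK-FREE

Analysis:
R = {0,3,4,5,6}
  0: c→4  c→5  c→6  tau→0  [deg 4]
  3: tau→3  [deg 1]
  4: a→5  d→3  [deg 2]
  5: tau→5  [deg 1]
  6: tau→6  [deg 1]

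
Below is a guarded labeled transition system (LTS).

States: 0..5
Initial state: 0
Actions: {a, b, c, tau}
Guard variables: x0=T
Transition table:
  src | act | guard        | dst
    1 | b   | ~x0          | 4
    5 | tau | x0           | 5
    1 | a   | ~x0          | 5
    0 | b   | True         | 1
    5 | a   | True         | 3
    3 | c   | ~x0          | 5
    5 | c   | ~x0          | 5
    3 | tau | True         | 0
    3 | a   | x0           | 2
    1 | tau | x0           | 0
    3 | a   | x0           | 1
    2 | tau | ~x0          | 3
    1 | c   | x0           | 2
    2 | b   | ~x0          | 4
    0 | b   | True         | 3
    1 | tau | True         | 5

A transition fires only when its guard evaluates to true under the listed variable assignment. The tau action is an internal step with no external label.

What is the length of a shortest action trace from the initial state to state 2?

BFS to 2:
  L0 = {0}
  L1 = {1,3}
  L2 = {2,5}
first hit 2 at d=2 via b·c

Answer: 2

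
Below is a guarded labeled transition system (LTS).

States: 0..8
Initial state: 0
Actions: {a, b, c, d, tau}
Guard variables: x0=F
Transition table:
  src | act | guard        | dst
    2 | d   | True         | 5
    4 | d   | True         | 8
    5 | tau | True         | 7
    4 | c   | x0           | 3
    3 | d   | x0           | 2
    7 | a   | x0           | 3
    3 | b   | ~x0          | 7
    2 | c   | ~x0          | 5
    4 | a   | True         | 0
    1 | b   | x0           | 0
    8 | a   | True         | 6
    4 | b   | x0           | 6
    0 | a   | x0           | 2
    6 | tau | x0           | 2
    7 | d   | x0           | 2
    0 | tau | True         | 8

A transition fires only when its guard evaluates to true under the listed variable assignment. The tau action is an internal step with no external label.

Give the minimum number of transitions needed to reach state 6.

Answer: 2

Trace:
BFS to 6:
  depth 0: {0}
  depth 1: {8}
  depth 2: {6}
depth(6)=2, e.g. tau·a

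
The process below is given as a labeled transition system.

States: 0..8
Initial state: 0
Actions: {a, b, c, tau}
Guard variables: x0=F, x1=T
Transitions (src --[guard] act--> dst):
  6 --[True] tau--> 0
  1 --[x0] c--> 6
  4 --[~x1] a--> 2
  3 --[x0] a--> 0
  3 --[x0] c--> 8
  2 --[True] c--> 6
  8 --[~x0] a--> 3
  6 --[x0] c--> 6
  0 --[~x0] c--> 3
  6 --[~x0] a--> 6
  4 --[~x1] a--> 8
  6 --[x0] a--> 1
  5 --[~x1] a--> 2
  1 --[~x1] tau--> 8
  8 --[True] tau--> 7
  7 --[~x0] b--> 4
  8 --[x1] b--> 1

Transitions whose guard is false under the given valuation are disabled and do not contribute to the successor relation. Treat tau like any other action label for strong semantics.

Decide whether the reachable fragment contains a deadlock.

Reach set: {0,3}
  0: c→3  [deg 1]
  3: ∅  [no exit]
trace reaching 3: c

Answer: DEADLOCK at state 3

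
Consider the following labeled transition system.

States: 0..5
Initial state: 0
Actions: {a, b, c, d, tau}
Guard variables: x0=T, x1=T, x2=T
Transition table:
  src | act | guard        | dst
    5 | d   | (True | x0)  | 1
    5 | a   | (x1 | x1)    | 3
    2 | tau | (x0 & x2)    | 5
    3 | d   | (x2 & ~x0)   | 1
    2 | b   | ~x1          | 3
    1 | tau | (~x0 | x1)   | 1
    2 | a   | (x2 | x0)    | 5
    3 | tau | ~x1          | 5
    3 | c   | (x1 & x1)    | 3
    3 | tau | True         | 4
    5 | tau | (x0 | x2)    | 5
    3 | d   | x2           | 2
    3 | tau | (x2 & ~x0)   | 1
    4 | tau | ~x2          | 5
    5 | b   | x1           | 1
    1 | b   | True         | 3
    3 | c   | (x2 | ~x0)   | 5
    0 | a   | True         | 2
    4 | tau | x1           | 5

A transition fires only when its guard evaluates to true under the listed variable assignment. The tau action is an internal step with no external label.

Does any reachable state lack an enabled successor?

Answer: DEADLOCK-FREE

Analysis:
Reach set: {0,1,2,3,4,5}
  0: a→2  [deg 1]
  1: b→3  tau→1  [deg 2]
  2: a→5  tau→5  [deg 2]
  3: c→3  c→5  d→2  tau→4  [deg 4]
  4: tau→5  [deg 1]
  5: a→3  b→1  d→1  tau→5  [deg 4]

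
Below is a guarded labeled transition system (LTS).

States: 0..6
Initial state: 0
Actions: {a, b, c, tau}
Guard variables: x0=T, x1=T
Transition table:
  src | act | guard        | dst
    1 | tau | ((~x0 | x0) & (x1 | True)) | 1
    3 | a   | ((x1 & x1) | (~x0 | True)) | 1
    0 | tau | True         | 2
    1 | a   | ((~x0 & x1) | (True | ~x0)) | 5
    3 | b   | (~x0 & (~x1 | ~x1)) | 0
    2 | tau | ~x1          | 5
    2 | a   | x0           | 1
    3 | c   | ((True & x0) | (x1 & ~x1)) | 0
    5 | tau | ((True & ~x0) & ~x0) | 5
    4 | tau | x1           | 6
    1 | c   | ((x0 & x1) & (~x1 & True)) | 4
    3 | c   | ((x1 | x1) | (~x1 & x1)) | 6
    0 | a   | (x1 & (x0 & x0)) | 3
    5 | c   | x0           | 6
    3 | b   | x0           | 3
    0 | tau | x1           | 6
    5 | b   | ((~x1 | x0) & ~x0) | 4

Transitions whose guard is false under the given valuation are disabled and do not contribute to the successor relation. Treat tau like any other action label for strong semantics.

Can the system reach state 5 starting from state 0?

Answer: REACHABLE

Working:
12 transition(s) survive guard evaluation.
Layer 0: {0}
Layer 1: {2,3,6}  total {0,2,3,6}
Layer 2: {1}  total {0,1,2,3,6}
Layer 3: {5}  total {0,1,2,3,5,6}
R = {0,1,2,3,5,6}
trace reaching 5: tau·a·a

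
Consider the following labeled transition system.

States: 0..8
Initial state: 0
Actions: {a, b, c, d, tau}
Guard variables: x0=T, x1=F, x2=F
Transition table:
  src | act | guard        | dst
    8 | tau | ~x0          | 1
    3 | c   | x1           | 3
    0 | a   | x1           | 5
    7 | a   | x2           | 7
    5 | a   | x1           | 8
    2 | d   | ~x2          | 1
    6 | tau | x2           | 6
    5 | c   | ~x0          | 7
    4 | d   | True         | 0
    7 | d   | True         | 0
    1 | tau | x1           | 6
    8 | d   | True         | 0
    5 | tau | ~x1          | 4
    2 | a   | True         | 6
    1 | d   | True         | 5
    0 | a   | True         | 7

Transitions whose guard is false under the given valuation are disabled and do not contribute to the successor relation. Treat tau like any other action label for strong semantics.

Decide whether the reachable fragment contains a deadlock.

Answer: DEADLOCK-FREE

Working:
R = {0,7}
  0: a→7  [1 exit(s)]
  7: d→0  [1 exit(s)]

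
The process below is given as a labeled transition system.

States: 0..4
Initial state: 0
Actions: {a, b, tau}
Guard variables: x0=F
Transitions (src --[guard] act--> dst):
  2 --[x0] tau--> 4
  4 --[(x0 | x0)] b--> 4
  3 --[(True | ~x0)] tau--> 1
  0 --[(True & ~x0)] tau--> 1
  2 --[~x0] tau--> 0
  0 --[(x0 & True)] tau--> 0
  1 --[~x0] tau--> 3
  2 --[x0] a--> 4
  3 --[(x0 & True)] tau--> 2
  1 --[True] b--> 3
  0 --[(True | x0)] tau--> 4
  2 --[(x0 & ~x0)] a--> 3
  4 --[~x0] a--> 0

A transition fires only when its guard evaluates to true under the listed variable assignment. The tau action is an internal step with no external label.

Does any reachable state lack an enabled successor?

Reach set: {0,1,3,4}
  0: tau→1  tau→4  [2 exit(s)]
  1: b→3  tau→3  [2 exit(s)]
  3: tau→1  [1 exit(s)]
  4: a→0  [1 exit(s)]

Answer: DEADLOCK-FREE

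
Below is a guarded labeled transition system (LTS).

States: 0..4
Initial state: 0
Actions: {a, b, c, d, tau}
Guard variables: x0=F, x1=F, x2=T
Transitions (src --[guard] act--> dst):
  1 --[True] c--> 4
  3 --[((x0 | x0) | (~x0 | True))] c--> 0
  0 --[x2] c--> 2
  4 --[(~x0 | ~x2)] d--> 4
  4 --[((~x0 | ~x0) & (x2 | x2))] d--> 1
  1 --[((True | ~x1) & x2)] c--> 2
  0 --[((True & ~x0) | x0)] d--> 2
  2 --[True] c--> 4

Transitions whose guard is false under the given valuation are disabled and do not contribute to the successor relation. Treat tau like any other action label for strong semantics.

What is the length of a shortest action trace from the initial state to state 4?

Answer: 2

Analysis:
Layered search for 4:
  L0 = {0}
  L1 = {2}
  L2 = {4}
4 enters at depth 2; path c·c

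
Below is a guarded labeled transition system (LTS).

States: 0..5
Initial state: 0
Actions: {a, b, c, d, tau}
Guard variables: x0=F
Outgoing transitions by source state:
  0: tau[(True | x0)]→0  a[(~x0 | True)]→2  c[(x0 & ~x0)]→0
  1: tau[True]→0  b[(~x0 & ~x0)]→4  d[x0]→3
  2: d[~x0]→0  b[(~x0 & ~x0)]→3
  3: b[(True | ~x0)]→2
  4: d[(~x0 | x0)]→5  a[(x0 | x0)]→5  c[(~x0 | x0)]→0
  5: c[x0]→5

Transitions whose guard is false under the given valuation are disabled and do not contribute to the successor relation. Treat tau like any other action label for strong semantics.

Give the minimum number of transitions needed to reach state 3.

Answer: 2

Working:
BFS to 3:
  L0 = {0}
  L1 = {2}
  L2 = {3}
first hit 3 at d=2 via a·b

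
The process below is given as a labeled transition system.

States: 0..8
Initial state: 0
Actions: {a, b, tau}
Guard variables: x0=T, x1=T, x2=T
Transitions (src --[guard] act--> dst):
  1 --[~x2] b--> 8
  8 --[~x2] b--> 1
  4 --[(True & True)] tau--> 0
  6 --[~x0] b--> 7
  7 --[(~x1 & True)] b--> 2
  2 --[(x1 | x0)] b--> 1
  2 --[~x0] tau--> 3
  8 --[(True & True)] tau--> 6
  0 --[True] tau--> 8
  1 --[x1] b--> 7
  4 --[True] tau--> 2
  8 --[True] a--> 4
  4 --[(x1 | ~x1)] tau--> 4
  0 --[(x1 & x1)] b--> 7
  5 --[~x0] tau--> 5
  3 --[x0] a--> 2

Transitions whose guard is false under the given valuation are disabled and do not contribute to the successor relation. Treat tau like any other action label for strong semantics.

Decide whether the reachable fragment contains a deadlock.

Reach set: {0,1,2,4,6,7,8}
  0: b→7  tau→8  [deg 2]
  1: b→7  [deg 1]
  2: b→1  [deg 1]
  4: tau→0  tau→2  tau→4  [deg 3]
  6: ∅  [no exit]
  7: ∅  [no exit]
  8: a→4  tau→6  [deg 2]
Path to 6: tau·tau

Answer: DEADLOCK at state 6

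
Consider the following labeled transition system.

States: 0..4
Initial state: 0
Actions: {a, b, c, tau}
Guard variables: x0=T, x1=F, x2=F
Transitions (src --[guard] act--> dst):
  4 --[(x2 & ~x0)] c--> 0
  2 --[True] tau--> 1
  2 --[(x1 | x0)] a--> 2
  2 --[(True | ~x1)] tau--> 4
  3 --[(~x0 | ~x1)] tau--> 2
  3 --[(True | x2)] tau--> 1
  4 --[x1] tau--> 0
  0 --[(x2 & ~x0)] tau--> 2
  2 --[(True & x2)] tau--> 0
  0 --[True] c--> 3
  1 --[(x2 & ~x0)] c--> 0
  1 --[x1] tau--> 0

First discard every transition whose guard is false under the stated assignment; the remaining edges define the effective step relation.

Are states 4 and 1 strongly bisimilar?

Answer: BISIMILAR

Working:
Refine partition for ~:
  P[0] = {{0,1,2,3,4}}
  P[1] = {{0},{1,4},{2},{3}}
4 equivalence class(es) (converged in 2)
class of 4: {1,4}; class of 1: {1,4}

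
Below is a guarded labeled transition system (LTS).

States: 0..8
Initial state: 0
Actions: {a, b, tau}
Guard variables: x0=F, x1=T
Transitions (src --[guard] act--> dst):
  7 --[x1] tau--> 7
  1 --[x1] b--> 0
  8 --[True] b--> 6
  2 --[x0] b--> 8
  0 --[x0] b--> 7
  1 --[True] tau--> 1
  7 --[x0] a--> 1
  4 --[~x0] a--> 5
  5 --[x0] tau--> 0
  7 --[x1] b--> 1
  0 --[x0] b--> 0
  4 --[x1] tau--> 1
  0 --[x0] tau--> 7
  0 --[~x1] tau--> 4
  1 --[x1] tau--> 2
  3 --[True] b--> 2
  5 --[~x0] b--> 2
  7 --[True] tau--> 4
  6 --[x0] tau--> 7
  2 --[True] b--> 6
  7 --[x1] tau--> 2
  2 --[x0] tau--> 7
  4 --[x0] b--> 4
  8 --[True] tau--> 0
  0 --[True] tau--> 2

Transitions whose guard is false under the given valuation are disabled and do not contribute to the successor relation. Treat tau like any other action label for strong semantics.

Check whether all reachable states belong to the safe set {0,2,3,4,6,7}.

Answer: INVARIANT HOLDS

Working:
Inv-set: {0,2,3,4,6,7}
Reach set: {0,2,6}
  0: ✓
  2: ✓
  6: ✓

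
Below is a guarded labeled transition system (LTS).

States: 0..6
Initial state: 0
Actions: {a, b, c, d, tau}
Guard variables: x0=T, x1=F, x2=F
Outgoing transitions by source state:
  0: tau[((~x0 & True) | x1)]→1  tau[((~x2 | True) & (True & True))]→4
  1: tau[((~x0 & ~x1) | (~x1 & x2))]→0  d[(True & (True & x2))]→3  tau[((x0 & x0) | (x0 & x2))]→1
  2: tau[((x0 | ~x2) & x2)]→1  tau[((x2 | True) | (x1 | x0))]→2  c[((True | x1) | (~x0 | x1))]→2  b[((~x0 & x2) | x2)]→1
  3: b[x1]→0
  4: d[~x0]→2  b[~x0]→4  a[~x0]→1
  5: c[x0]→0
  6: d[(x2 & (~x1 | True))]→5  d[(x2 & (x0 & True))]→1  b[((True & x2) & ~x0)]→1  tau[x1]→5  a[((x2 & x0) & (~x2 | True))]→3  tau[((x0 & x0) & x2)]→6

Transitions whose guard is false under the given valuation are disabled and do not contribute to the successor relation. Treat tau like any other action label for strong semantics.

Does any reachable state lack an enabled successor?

Answer: DEADLOCK at state 4

Working:
R = {0,4}
  0: tau→4  [1 exit(s)]
  4: ∅  [STUCK]
trace reaching 4: tau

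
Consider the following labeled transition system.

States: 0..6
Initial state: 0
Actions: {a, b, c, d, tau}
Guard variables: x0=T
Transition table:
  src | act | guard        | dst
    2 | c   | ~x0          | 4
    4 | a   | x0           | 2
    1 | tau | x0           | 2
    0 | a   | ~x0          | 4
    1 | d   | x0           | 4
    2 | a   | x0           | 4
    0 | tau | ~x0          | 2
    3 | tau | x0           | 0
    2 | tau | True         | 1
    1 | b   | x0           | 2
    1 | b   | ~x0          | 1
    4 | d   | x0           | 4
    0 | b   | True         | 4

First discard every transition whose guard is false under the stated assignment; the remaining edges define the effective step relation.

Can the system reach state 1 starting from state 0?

Answer: REACHABLE

Trace:
After dropping false guards: 9 live edges.
depth 0: {0}
depth 1: {4}  cumulative {0,4}
depth 2: {2}  cumulative {0,2,4}
depth 3: {1}  cumulative {0,1,2,4}
Reachable = {0,1,2,4}
Path to 1: b·a·tau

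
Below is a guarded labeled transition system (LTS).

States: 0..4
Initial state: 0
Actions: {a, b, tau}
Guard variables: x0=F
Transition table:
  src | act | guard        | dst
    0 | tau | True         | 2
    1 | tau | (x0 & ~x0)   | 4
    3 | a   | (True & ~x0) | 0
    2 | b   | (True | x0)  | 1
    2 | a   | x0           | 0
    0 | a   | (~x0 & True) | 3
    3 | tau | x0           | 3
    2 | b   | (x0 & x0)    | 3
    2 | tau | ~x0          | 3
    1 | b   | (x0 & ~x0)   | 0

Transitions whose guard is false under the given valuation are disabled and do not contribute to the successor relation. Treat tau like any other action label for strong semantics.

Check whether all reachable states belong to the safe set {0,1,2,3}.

Safe = {0,1,2,3}
Reachable = {0,1,2,3}
  0: ok
  1: ok
  2: ok
  3: ok

Answer: INVARIANT HOLDS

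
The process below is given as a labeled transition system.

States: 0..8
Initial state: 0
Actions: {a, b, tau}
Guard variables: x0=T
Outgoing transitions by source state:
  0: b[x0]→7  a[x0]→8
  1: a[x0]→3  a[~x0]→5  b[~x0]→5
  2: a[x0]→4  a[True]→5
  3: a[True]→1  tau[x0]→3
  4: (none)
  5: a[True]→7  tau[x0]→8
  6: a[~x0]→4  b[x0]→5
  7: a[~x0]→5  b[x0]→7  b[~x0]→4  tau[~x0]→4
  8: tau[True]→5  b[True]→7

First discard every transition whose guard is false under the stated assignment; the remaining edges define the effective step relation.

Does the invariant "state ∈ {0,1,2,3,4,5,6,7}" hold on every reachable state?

Allowed set {0,1,2,3,4,5,6,7}
R = {0,5,7,8}
  0: ok
  5: ok
  7: ok
  8: outside
witness against invariant: a → 8

Answer: INVARIANT VIOLATED at state 8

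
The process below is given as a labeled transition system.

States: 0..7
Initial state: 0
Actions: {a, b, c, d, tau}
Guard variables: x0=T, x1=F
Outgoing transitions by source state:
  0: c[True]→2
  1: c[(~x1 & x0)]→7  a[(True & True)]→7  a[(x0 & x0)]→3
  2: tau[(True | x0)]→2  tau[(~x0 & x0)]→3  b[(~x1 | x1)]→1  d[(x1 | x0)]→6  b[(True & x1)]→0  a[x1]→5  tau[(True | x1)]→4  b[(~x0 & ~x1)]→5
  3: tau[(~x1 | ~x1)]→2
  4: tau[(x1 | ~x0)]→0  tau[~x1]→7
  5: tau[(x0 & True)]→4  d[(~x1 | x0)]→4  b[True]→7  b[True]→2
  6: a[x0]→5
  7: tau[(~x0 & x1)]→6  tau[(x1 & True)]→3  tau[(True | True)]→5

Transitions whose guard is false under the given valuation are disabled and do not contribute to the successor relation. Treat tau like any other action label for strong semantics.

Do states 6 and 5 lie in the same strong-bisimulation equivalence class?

Refine partition for ~:
  π0 = {{0,1,2,3,4,5,6,7}}
  π1 = {{0},{1},{2,5},{3,4,7},{6}}
  π2 = {{0},{1},{2},{3,7},{4},{5},{6}}
  π3 = {{0},{1},{2},{3},{4},{5},{6},{7}}
stable after 4 split(s): 8 block(s)
[6]={6}  [5]={5}

Answer: NOT BISIMILAR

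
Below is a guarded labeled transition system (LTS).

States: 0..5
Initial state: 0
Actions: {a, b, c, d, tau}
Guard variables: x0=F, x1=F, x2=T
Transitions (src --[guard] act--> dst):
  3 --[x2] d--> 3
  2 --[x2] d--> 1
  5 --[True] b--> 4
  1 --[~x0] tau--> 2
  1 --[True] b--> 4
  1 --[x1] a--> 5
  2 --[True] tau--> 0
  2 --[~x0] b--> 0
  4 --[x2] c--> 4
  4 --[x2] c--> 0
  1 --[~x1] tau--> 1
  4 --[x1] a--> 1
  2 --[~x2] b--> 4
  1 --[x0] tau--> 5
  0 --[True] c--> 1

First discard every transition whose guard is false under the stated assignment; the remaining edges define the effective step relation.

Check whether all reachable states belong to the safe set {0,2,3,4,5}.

Answer: INVARIANT VIOLATED at state 1

Analysis:
Inv-set: {0,2,3,4,5}
Reach set: {0,1,2,4}
  0: ✓
  1: VIOLATES
  2: ✓
  4: ✓
witness against invariant: c → 1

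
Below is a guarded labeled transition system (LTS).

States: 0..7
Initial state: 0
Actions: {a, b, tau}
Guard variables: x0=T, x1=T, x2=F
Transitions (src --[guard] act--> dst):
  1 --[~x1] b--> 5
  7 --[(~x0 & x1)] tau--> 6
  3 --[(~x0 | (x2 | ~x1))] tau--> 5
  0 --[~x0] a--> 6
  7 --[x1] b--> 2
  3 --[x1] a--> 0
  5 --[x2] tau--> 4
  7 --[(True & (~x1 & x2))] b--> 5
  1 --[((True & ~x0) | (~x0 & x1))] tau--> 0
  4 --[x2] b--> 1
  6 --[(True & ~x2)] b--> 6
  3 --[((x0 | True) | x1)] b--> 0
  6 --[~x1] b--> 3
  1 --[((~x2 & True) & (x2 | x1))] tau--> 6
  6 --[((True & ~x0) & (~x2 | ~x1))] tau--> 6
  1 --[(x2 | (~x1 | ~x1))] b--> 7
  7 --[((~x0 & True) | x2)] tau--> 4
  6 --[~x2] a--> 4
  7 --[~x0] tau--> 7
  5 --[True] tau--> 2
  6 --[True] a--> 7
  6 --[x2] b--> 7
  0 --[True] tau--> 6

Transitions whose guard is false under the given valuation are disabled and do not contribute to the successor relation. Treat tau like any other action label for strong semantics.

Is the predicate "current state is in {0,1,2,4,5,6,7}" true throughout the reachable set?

Answer: INVARIANT HOLDS

Analysis:
Safe = {0,1,2,4,5,6,7}
Reach set: {0,2,4,6,7}
  0: ok
  2: ok
  4: ok
  6: ok
  7: ok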